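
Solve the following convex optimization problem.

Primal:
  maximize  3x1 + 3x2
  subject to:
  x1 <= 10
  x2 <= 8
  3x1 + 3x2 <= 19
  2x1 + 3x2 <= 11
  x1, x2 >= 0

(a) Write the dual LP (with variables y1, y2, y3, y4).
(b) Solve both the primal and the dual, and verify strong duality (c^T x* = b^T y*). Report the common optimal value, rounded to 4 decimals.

The standard primal-dual pair for 'max c^T x s.t. A x <= b, x >= 0' is:
  Dual:  min b^T y  s.t.  A^T y >= c,  y >= 0.

So the dual LP is:
  minimize  10y1 + 8y2 + 19y3 + 11y4
  subject to:
    y1 + 3y3 + 2y4 >= 3
    y2 + 3y3 + 3y4 >= 3
    y1, y2, y3, y4 >= 0

Solving the primal: x* = (5.5, 0).
  primal value c^T x* = 16.5.
Solving the dual: y* = (0, 0, 0, 1.5).
  dual value b^T y* = 16.5.
Strong duality: c^T x* = b^T y*. Confirmed.

16.5


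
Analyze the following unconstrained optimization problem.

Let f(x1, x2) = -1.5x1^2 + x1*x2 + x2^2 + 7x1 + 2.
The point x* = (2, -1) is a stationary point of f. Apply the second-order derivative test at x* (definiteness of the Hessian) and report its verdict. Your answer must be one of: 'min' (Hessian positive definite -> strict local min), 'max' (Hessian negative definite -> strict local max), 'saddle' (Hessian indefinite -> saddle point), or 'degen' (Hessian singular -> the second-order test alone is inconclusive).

Compute the Hessian H = grad^2 f:
  H = [[-3, 1], [1, 2]]
Verify stationarity: grad f(x*) = H x* + g = (0, 0).
Eigenvalues of H: -3.1926, 2.1926.
Eigenvalues have mixed signs, so H is indefinite -> x* is a saddle point.

saddle


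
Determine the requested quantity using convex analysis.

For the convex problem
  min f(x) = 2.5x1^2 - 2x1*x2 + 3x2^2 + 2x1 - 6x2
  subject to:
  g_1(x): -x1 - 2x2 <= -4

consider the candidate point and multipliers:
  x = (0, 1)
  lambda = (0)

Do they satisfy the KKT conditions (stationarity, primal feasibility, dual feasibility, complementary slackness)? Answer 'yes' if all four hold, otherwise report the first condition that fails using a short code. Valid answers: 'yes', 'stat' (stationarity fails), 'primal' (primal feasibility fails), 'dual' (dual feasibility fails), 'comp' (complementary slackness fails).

Gradient of f: grad f(x) = Q x + c = (0, 0)
Constraint values g_i(x) = a_i^T x - b_i:
  g_1((0, 1)) = 2
Stationarity residual: grad f(x) + sum_i lambda_i a_i = (0, 0)
  -> stationarity OK
Primal feasibility (all g_i <= 0): FAILS
Dual feasibility (all lambda_i >= 0): OK
Complementary slackness (lambda_i * g_i(x) = 0 for all i): OK

Verdict: the first failing condition is primal_feasibility -> primal.

primal


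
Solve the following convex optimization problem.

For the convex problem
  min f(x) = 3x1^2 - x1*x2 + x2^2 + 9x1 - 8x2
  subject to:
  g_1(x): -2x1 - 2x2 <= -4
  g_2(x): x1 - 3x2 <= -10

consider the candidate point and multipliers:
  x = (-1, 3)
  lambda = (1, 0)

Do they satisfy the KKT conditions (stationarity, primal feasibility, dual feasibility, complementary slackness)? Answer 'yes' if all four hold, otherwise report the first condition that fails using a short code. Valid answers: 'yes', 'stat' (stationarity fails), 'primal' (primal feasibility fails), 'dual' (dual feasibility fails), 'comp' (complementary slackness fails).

Gradient of f: grad f(x) = Q x + c = (0, -1)
Constraint values g_i(x) = a_i^T x - b_i:
  g_1((-1, 3)) = 0
  g_2((-1, 3)) = 0
Stationarity residual: grad f(x) + sum_i lambda_i a_i = (-2, -3)
  -> stationarity FAILS
Primal feasibility (all g_i <= 0): OK
Dual feasibility (all lambda_i >= 0): OK
Complementary slackness (lambda_i * g_i(x) = 0 for all i): OK

Verdict: the first failing condition is stationarity -> stat.

stat


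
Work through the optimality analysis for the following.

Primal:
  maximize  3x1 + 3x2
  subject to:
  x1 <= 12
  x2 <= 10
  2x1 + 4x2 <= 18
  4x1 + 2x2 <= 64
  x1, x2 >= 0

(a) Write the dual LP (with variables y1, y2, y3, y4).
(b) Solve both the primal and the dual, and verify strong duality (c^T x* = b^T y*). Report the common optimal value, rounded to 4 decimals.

The standard primal-dual pair for 'max c^T x s.t. A x <= b, x >= 0' is:
  Dual:  min b^T y  s.t.  A^T y >= c,  y >= 0.

So the dual LP is:
  minimize  12y1 + 10y2 + 18y3 + 64y4
  subject to:
    y1 + 2y3 + 4y4 >= 3
    y2 + 4y3 + 2y4 >= 3
    y1, y2, y3, y4 >= 0

Solving the primal: x* = (9, 0).
  primal value c^T x* = 27.
Solving the dual: y* = (0, 0, 1.5, 0).
  dual value b^T y* = 27.
Strong duality: c^T x* = b^T y*. Confirmed.

27


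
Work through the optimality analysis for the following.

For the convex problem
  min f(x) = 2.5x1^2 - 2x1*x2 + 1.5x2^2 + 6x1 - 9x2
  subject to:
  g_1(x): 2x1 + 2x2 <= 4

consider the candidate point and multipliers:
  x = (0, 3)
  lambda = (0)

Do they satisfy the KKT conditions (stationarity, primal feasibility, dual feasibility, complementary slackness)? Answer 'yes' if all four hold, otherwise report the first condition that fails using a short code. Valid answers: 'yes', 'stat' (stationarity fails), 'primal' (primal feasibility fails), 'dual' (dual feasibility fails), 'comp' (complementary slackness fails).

Gradient of f: grad f(x) = Q x + c = (0, 0)
Constraint values g_i(x) = a_i^T x - b_i:
  g_1((0, 3)) = 2
Stationarity residual: grad f(x) + sum_i lambda_i a_i = (0, 0)
  -> stationarity OK
Primal feasibility (all g_i <= 0): FAILS
Dual feasibility (all lambda_i >= 0): OK
Complementary slackness (lambda_i * g_i(x) = 0 for all i): OK

Verdict: the first failing condition is primal_feasibility -> primal.

primal


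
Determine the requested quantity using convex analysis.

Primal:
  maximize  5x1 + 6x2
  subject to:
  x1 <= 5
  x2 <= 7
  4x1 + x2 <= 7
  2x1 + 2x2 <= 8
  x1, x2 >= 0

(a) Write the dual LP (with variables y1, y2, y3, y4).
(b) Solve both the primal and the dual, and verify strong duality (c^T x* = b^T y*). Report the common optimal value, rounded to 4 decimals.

The standard primal-dual pair for 'max c^T x s.t. A x <= b, x >= 0' is:
  Dual:  min b^T y  s.t.  A^T y >= c,  y >= 0.

So the dual LP is:
  minimize  5y1 + 7y2 + 7y3 + 8y4
  subject to:
    y1 + 4y3 + 2y4 >= 5
    y2 + y3 + 2y4 >= 6
    y1, y2, y3, y4 >= 0

Solving the primal: x* = (0, 4).
  primal value c^T x* = 24.
Solving the dual: y* = (0, 0, 0, 3).
  dual value b^T y* = 24.
Strong duality: c^T x* = b^T y*. Confirmed.

24


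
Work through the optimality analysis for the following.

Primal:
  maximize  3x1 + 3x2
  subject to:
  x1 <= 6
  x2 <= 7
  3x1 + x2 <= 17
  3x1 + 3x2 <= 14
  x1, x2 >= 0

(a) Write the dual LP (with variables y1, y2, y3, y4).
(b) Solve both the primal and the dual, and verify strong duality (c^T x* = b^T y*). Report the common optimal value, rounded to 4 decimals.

The standard primal-dual pair for 'max c^T x s.t. A x <= b, x >= 0' is:
  Dual:  min b^T y  s.t.  A^T y >= c,  y >= 0.

So the dual LP is:
  minimize  6y1 + 7y2 + 17y3 + 14y4
  subject to:
    y1 + 3y3 + 3y4 >= 3
    y2 + y3 + 3y4 >= 3
    y1, y2, y3, y4 >= 0

Solving the primal: x* = (4.6667, 0).
  primal value c^T x* = 14.
Solving the dual: y* = (0, 0, 0, 1).
  dual value b^T y* = 14.
Strong duality: c^T x* = b^T y*. Confirmed.

14


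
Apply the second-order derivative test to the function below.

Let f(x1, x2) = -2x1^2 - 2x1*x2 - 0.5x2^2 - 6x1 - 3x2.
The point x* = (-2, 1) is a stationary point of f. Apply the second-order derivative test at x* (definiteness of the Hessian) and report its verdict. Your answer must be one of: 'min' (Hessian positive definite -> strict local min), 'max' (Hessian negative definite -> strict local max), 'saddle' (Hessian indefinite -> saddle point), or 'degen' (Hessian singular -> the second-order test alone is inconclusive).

Compute the Hessian H = grad^2 f:
  H = [[-4, -2], [-2, -1]]
Verify stationarity: grad f(x*) = H x* + g = (0, 0).
Eigenvalues of H: -5, 0.
H has a zero eigenvalue (singular; negative semidefinite but not definite), so H is neither positive definite, negative definite, nor indefinite. The second-order test alone is inconclusive -> degen.
(Indeed, f is constant along the null direction of H through x*, so x* is not a strict local extremum.)

degen


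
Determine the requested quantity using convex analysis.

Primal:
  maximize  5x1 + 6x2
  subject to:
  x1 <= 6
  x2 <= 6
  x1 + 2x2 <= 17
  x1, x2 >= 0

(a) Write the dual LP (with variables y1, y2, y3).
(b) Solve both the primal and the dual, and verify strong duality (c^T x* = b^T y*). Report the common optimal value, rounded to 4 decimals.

The standard primal-dual pair for 'max c^T x s.t. A x <= b, x >= 0' is:
  Dual:  min b^T y  s.t.  A^T y >= c,  y >= 0.

So the dual LP is:
  minimize  6y1 + 6y2 + 17y3
  subject to:
    y1 + y3 >= 5
    y2 + 2y3 >= 6
    y1, y2, y3 >= 0

Solving the primal: x* = (6, 5.5).
  primal value c^T x* = 63.
Solving the dual: y* = (2, 0, 3).
  dual value b^T y* = 63.
Strong duality: c^T x* = b^T y*. Confirmed.

63


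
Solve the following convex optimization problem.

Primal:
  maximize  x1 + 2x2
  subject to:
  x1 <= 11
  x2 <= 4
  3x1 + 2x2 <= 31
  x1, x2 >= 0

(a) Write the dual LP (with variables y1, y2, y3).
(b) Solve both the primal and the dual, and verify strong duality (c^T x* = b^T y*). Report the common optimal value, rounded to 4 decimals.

The standard primal-dual pair for 'max c^T x s.t. A x <= b, x >= 0' is:
  Dual:  min b^T y  s.t.  A^T y >= c,  y >= 0.

So the dual LP is:
  minimize  11y1 + 4y2 + 31y3
  subject to:
    y1 + 3y3 >= 1
    y2 + 2y3 >= 2
    y1, y2, y3 >= 0

Solving the primal: x* = (7.6667, 4).
  primal value c^T x* = 15.6667.
Solving the dual: y* = (0, 1.3333, 0.3333).
  dual value b^T y* = 15.6667.
Strong duality: c^T x* = b^T y*. Confirmed.

15.6667


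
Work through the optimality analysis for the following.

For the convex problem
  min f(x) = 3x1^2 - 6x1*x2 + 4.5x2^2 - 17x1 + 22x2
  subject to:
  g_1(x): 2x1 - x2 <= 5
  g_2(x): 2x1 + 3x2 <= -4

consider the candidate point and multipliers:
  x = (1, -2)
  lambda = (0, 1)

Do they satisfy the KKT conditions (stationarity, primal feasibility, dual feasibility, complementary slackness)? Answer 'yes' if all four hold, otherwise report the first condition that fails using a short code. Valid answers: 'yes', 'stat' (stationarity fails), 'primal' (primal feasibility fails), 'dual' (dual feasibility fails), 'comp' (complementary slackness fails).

Gradient of f: grad f(x) = Q x + c = (1, -2)
Constraint values g_i(x) = a_i^T x - b_i:
  g_1((1, -2)) = -1
  g_2((1, -2)) = 0
Stationarity residual: grad f(x) + sum_i lambda_i a_i = (3, 1)
  -> stationarity FAILS
Primal feasibility (all g_i <= 0): OK
Dual feasibility (all lambda_i >= 0): OK
Complementary slackness (lambda_i * g_i(x) = 0 for all i): OK

Verdict: the first failing condition is stationarity -> stat.

stat


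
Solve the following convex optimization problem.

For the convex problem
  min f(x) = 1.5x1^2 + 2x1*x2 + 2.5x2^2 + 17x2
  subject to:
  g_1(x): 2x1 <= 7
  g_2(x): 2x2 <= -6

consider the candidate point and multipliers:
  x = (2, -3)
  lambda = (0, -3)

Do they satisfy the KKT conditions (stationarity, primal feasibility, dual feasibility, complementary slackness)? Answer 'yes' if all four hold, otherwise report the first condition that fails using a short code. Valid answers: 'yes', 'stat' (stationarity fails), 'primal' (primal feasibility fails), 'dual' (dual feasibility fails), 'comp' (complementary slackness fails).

Gradient of f: grad f(x) = Q x + c = (0, 6)
Constraint values g_i(x) = a_i^T x - b_i:
  g_1((2, -3)) = -3
  g_2((2, -3)) = 0
Stationarity residual: grad f(x) + sum_i lambda_i a_i = (0, 0)
  -> stationarity OK
Primal feasibility (all g_i <= 0): OK
Dual feasibility (all lambda_i >= 0): FAILS
Complementary slackness (lambda_i * g_i(x) = 0 for all i): OK

Verdict: the first failing condition is dual_feasibility -> dual.

dual


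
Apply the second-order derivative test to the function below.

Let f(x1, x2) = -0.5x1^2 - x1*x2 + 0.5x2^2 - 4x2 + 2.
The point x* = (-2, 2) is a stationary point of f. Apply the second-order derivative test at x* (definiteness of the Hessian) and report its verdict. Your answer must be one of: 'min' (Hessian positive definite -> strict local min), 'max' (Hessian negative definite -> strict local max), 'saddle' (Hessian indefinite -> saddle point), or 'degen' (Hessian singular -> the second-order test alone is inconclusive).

Compute the Hessian H = grad^2 f:
  H = [[-1, -1], [-1, 1]]
Verify stationarity: grad f(x*) = H x* + g = (0, 0).
Eigenvalues of H: -1.4142, 1.4142.
Eigenvalues have mixed signs, so H is indefinite -> x* is a saddle point.

saddle


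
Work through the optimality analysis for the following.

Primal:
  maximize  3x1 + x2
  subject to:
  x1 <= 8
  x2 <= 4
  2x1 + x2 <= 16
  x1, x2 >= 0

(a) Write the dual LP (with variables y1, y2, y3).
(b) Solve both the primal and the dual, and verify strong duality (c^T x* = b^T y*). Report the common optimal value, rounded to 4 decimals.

The standard primal-dual pair for 'max c^T x s.t. A x <= b, x >= 0' is:
  Dual:  min b^T y  s.t.  A^T y >= c,  y >= 0.

So the dual LP is:
  minimize  8y1 + 4y2 + 16y3
  subject to:
    y1 + 2y3 >= 3
    y2 + y3 >= 1
    y1, y2, y3 >= 0

Solving the primal: x* = (8, 0).
  primal value c^T x* = 24.
Solving the dual: y* = (1, 0, 1).
  dual value b^T y* = 24.
Strong duality: c^T x* = b^T y*. Confirmed.

24


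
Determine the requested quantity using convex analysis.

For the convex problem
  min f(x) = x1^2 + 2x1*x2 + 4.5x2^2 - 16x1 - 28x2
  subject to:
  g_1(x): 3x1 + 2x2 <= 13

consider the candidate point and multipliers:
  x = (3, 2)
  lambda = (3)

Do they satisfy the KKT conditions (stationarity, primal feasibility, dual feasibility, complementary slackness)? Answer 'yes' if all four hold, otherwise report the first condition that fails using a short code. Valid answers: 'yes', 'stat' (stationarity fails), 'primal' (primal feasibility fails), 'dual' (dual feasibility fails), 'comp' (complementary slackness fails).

Gradient of f: grad f(x) = Q x + c = (-6, -4)
Constraint values g_i(x) = a_i^T x - b_i:
  g_1((3, 2)) = 0
Stationarity residual: grad f(x) + sum_i lambda_i a_i = (3, 2)
  -> stationarity FAILS
Primal feasibility (all g_i <= 0): OK
Dual feasibility (all lambda_i >= 0): OK
Complementary slackness (lambda_i * g_i(x) = 0 for all i): OK

Verdict: the first failing condition is stationarity -> stat.

stat


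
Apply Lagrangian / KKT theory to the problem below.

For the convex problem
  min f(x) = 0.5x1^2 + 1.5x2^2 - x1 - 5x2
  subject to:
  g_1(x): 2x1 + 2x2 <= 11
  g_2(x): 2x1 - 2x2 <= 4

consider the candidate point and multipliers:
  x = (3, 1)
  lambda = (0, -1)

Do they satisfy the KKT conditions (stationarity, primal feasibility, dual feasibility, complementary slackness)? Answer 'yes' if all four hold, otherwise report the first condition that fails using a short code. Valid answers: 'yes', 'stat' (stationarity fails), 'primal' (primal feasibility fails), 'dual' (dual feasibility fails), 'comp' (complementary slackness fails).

Gradient of f: grad f(x) = Q x + c = (2, -2)
Constraint values g_i(x) = a_i^T x - b_i:
  g_1((3, 1)) = -3
  g_2((3, 1)) = 0
Stationarity residual: grad f(x) + sum_i lambda_i a_i = (0, 0)
  -> stationarity OK
Primal feasibility (all g_i <= 0): OK
Dual feasibility (all lambda_i >= 0): FAILS
Complementary slackness (lambda_i * g_i(x) = 0 for all i): OK

Verdict: the first failing condition is dual_feasibility -> dual.

dual


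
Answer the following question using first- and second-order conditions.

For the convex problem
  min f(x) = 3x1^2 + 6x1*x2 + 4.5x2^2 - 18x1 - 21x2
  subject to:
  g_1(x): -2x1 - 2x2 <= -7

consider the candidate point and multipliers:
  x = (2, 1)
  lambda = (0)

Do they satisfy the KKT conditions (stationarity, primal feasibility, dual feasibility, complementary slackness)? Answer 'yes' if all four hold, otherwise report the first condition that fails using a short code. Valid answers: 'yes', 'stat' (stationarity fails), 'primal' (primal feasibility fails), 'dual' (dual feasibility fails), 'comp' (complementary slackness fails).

Gradient of f: grad f(x) = Q x + c = (0, 0)
Constraint values g_i(x) = a_i^T x - b_i:
  g_1((2, 1)) = 1
Stationarity residual: grad f(x) + sum_i lambda_i a_i = (0, 0)
  -> stationarity OK
Primal feasibility (all g_i <= 0): FAILS
Dual feasibility (all lambda_i >= 0): OK
Complementary slackness (lambda_i * g_i(x) = 0 for all i): OK

Verdict: the first failing condition is primal_feasibility -> primal.

primal


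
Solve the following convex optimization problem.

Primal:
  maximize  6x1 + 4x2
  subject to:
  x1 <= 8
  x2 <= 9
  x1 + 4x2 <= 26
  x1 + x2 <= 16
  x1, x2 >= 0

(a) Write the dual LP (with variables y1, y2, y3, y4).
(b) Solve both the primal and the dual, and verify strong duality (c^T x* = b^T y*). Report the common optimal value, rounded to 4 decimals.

The standard primal-dual pair for 'max c^T x s.t. A x <= b, x >= 0' is:
  Dual:  min b^T y  s.t.  A^T y >= c,  y >= 0.

So the dual LP is:
  minimize  8y1 + 9y2 + 26y3 + 16y4
  subject to:
    y1 + y3 + y4 >= 6
    y2 + 4y3 + y4 >= 4
    y1, y2, y3, y4 >= 0

Solving the primal: x* = (8, 4.5).
  primal value c^T x* = 66.
Solving the dual: y* = (5, 0, 1, 0).
  dual value b^T y* = 66.
Strong duality: c^T x* = b^T y*. Confirmed.

66


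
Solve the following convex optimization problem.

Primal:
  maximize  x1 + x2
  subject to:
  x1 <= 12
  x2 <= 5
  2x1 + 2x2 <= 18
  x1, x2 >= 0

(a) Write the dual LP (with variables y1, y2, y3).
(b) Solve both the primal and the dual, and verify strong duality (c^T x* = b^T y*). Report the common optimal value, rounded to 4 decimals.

The standard primal-dual pair for 'max c^T x s.t. A x <= b, x >= 0' is:
  Dual:  min b^T y  s.t.  A^T y >= c,  y >= 0.

So the dual LP is:
  minimize  12y1 + 5y2 + 18y3
  subject to:
    y1 + 2y3 >= 1
    y2 + 2y3 >= 1
    y1, y2, y3 >= 0

Solving the primal: x* = (9, 0).
  primal value c^T x* = 9.
Solving the dual: y* = (0, 0, 0.5).
  dual value b^T y* = 9.
Strong duality: c^T x* = b^T y*. Confirmed.

9


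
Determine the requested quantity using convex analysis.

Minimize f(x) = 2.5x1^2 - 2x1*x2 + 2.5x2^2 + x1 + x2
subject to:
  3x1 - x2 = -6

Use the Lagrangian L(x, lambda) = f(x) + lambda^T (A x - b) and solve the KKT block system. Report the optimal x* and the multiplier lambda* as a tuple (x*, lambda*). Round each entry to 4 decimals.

Form the Lagrangian:
  L(x, lambda) = (1/2) x^T Q x + c^T x + lambda^T (A x - b)
Stationarity (grad_x L = 0): Q x + c + A^T lambda = 0.
Primal feasibility: A x = b.

This gives the KKT block system:
  [ Q   A^T ] [ x     ]   [-c ]
  [ A    0  ] [ lambda ] = [ b ]

Solving the linear system:
  x*      = (-2.1579, -0.4737)
  lambda* = (2.9474)
  f(x*)   = 7.5263

x* = (-2.1579, -0.4737), lambda* = (2.9474)


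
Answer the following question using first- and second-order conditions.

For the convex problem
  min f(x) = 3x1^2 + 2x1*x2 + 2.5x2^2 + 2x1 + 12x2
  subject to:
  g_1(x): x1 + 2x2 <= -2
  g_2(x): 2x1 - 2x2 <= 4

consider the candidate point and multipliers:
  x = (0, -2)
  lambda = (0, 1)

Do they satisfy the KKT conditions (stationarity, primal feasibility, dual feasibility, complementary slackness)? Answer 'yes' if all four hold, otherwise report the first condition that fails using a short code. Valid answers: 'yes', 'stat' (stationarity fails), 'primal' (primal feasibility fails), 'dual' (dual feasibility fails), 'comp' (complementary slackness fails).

Gradient of f: grad f(x) = Q x + c = (-2, 2)
Constraint values g_i(x) = a_i^T x - b_i:
  g_1((0, -2)) = -2
  g_2((0, -2)) = 0
Stationarity residual: grad f(x) + sum_i lambda_i a_i = (0, 0)
  -> stationarity OK
Primal feasibility (all g_i <= 0): OK
Dual feasibility (all lambda_i >= 0): OK
Complementary slackness (lambda_i * g_i(x) = 0 for all i): OK

Verdict: yes, KKT holds.

yes


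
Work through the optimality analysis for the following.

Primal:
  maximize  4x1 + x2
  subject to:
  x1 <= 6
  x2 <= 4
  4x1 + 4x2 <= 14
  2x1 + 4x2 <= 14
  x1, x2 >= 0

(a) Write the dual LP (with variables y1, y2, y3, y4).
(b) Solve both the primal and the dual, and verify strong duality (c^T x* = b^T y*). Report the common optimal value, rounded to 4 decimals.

The standard primal-dual pair for 'max c^T x s.t. A x <= b, x >= 0' is:
  Dual:  min b^T y  s.t.  A^T y >= c,  y >= 0.

So the dual LP is:
  minimize  6y1 + 4y2 + 14y3 + 14y4
  subject to:
    y1 + 4y3 + 2y4 >= 4
    y2 + 4y3 + 4y4 >= 1
    y1, y2, y3, y4 >= 0

Solving the primal: x* = (3.5, 0).
  primal value c^T x* = 14.
Solving the dual: y* = (0, 0, 1, 0).
  dual value b^T y* = 14.
Strong duality: c^T x* = b^T y*. Confirmed.

14


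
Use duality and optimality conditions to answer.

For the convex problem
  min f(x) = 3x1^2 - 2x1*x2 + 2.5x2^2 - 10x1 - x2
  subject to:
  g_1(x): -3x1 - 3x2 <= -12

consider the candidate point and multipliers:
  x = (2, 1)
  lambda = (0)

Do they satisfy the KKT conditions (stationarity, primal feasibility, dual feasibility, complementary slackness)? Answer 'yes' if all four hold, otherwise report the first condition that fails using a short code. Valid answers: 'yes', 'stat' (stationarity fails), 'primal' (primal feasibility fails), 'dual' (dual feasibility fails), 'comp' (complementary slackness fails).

Gradient of f: grad f(x) = Q x + c = (0, 0)
Constraint values g_i(x) = a_i^T x - b_i:
  g_1((2, 1)) = 3
Stationarity residual: grad f(x) + sum_i lambda_i a_i = (0, 0)
  -> stationarity OK
Primal feasibility (all g_i <= 0): FAILS
Dual feasibility (all lambda_i >= 0): OK
Complementary slackness (lambda_i * g_i(x) = 0 for all i): OK

Verdict: the first failing condition is primal_feasibility -> primal.

primal


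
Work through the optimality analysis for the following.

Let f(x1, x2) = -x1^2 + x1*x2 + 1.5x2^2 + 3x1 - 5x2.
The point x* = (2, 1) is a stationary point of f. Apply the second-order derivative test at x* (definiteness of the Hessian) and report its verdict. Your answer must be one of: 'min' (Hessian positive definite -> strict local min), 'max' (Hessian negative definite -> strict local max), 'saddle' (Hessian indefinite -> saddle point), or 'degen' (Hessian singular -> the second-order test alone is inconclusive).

Compute the Hessian H = grad^2 f:
  H = [[-2, 1], [1, 3]]
Verify stationarity: grad f(x*) = H x* + g = (0, 0).
Eigenvalues of H: -2.1926, 3.1926.
Eigenvalues have mixed signs, so H is indefinite -> x* is a saddle point.

saddle


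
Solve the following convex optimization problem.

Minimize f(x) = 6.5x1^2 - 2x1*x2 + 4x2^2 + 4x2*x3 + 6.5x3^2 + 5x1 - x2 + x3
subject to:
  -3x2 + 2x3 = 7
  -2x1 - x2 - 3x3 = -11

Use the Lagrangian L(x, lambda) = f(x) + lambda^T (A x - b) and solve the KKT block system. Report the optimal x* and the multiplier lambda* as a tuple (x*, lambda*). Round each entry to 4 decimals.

Form the Lagrangian:
  L(x, lambda) = (1/2) x^T Q x + c^T x + lambda^T (A x - b)
Stationarity (grad_x L = 0): Q x + c + A^T lambda = 0.
Primal feasibility: A x = b.

This gives the KKT block system:
  [ Q   A^T ] [ x     ]   [-c ]
  [ A    0  ] [ lambda ] = [ b ]

Solving the linear system:
  x*      = (1.283, -0.3756, 2.9365)
  lambda* = (-2.0134, 11.2152)
  f(x*)   = 73.5942

x* = (1.283, -0.3756, 2.9365), lambda* = (-2.0134, 11.2152)


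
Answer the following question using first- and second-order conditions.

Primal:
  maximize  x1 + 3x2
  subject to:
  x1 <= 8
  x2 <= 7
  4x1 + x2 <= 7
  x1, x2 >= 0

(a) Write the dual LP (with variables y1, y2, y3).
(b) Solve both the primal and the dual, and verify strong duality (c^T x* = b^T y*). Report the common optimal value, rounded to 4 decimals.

The standard primal-dual pair for 'max c^T x s.t. A x <= b, x >= 0' is:
  Dual:  min b^T y  s.t.  A^T y >= c,  y >= 0.

So the dual LP is:
  minimize  8y1 + 7y2 + 7y3
  subject to:
    y1 + 4y3 >= 1
    y2 + y3 >= 3
    y1, y2, y3 >= 0

Solving the primal: x* = (0, 7).
  primal value c^T x* = 21.
Solving the dual: y* = (0, 2.75, 0.25).
  dual value b^T y* = 21.
Strong duality: c^T x* = b^T y*. Confirmed.

21


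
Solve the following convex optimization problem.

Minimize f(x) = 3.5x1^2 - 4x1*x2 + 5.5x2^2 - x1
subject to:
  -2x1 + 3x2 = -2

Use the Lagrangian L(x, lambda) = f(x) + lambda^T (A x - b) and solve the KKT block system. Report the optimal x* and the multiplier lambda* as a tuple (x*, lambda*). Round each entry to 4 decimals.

Form the Lagrangian:
  L(x, lambda) = (1/2) x^T Q x + c^T x + lambda^T (A x - b)
Stationarity (grad_x L = 0): Q x + c + A^T lambda = 0.
Primal feasibility: A x = b.

This gives the KKT block system:
  [ Q   A^T ] [ x     ]   [-c ]
  [ A    0  ] [ lambda ] = [ b ]

Solving the linear system:
  x*      = (0.4915, -0.339)
  lambda* = (1.8983)
  f(x*)   = 1.6525

x* = (0.4915, -0.339), lambda* = (1.8983)


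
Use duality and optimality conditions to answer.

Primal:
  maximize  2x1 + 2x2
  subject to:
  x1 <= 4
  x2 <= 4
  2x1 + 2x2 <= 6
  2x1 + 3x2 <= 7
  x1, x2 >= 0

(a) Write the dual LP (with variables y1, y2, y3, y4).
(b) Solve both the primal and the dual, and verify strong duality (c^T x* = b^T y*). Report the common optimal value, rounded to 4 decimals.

The standard primal-dual pair for 'max c^T x s.t. A x <= b, x >= 0' is:
  Dual:  min b^T y  s.t.  A^T y >= c,  y >= 0.

So the dual LP is:
  minimize  4y1 + 4y2 + 6y3 + 7y4
  subject to:
    y1 + 2y3 + 2y4 >= 2
    y2 + 2y3 + 3y4 >= 2
    y1, y2, y3, y4 >= 0

Solving the primal: x* = (3, 0).
  primal value c^T x* = 6.
Solving the dual: y* = (0, 0, 1, 0).
  dual value b^T y* = 6.
Strong duality: c^T x* = b^T y*. Confirmed.

6


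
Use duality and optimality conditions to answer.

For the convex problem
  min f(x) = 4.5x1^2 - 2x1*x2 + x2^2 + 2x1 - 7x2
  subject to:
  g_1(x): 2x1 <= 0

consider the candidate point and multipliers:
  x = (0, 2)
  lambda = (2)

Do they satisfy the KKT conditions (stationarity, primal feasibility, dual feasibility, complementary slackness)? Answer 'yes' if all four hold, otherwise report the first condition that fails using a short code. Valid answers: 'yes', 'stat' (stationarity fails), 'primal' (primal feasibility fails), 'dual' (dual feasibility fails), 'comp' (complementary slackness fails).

Gradient of f: grad f(x) = Q x + c = (-2, -3)
Constraint values g_i(x) = a_i^T x - b_i:
  g_1((0, 2)) = 0
Stationarity residual: grad f(x) + sum_i lambda_i a_i = (2, -3)
  -> stationarity FAILS
Primal feasibility (all g_i <= 0): OK
Dual feasibility (all lambda_i >= 0): OK
Complementary slackness (lambda_i * g_i(x) = 0 for all i): OK

Verdict: the first failing condition is stationarity -> stat.

stat


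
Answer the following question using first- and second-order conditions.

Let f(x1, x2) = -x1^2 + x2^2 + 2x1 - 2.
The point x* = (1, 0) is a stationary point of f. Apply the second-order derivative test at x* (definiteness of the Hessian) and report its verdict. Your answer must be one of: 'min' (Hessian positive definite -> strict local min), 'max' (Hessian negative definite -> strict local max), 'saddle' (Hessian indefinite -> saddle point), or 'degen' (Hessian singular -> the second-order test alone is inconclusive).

Compute the Hessian H = grad^2 f:
  H = [[-2, 0], [0, 2]]
Verify stationarity: grad f(x*) = H x* + g = (0, 0).
Eigenvalues of H: -2, 2.
Eigenvalues have mixed signs, so H is indefinite -> x* is a saddle point.

saddle


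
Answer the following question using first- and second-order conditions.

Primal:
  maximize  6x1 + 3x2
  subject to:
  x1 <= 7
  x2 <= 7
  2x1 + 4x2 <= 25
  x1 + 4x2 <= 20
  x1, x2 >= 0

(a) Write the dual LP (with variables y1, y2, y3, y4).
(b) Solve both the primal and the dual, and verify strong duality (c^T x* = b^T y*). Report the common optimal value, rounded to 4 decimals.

The standard primal-dual pair for 'max c^T x s.t. A x <= b, x >= 0' is:
  Dual:  min b^T y  s.t.  A^T y >= c,  y >= 0.

So the dual LP is:
  minimize  7y1 + 7y2 + 25y3 + 20y4
  subject to:
    y1 + 2y3 + y4 >= 6
    y2 + 4y3 + 4y4 >= 3
    y1, y2, y3, y4 >= 0

Solving the primal: x* = (7, 2.75).
  primal value c^T x* = 50.25.
Solving the dual: y* = (4.5, 0, 0.75, 0).
  dual value b^T y* = 50.25.
Strong duality: c^T x* = b^T y*. Confirmed.

50.25


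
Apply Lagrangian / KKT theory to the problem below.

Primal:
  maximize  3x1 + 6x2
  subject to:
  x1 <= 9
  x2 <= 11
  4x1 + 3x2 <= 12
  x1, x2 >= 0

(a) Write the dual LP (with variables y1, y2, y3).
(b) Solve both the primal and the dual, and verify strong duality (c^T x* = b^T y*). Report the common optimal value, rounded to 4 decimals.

The standard primal-dual pair for 'max c^T x s.t. A x <= b, x >= 0' is:
  Dual:  min b^T y  s.t.  A^T y >= c,  y >= 0.

So the dual LP is:
  minimize  9y1 + 11y2 + 12y3
  subject to:
    y1 + 4y3 >= 3
    y2 + 3y3 >= 6
    y1, y2, y3 >= 0

Solving the primal: x* = (0, 4).
  primal value c^T x* = 24.
Solving the dual: y* = (0, 0, 2).
  dual value b^T y* = 24.
Strong duality: c^T x* = b^T y*. Confirmed.

24


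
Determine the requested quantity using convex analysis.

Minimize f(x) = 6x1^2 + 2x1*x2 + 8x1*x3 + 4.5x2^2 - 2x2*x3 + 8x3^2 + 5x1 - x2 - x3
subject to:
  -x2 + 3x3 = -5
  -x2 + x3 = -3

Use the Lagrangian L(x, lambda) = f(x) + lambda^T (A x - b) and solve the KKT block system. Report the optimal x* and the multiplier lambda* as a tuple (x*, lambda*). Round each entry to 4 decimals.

Form the Lagrangian:
  L(x, lambda) = (1/2) x^T Q x + c^T x + lambda^T (A x - b)
Stationarity (grad_x L = 0): Q x + c + A^T lambda = 0.
Primal feasibility: A x = b.

This gives the KKT block system:
  [ Q   A^T ] [ x     ]   [-c ]
  [ A    0  ] [ lambda ] = [ b ]

Solving the linear system:
  x*      = (-0.0833, 2, -1)
  lambda* = (1.4167, 17.4167)
  f(x*)   = 28.9583

x* = (-0.0833, 2, -1), lambda* = (1.4167, 17.4167)


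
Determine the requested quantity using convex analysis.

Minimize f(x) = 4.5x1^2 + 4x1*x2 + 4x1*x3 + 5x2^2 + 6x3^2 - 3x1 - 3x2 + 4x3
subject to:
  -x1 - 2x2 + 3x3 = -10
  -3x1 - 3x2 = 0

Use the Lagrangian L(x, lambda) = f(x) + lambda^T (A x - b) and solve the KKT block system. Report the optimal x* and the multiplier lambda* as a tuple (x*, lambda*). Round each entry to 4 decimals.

Form the Lagrangian:
  L(x, lambda) = (1/2) x^T Q x + c^T x + lambda^T (A x - b)
Stationarity (grad_x L = 0): Q x + c + A^T lambda = 0.
Primal feasibility: A x = b.

This gives the KKT block system:
  [ Q   A^T ] [ x     ]   [-c ]
  [ A    0  ] [ lambda ] = [ b ]

Solving the linear system:
  x*      = (0.1379, -0.1379, -3.3793)
  lambda* = (12, -9.2759)
  f(x*)   = 53.2414

x* = (0.1379, -0.1379, -3.3793), lambda* = (12, -9.2759)


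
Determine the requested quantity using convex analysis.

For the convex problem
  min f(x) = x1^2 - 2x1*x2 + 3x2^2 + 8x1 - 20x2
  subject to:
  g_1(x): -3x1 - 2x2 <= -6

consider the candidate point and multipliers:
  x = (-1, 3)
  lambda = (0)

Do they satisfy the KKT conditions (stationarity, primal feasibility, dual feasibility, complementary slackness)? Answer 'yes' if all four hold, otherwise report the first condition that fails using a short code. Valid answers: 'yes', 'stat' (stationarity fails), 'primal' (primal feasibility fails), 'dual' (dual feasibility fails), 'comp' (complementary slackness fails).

Gradient of f: grad f(x) = Q x + c = (0, 0)
Constraint values g_i(x) = a_i^T x - b_i:
  g_1((-1, 3)) = 3
Stationarity residual: grad f(x) + sum_i lambda_i a_i = (0, 0)
  -> stationarity OK
Primal feasibility (all g_i <= 0): FAILS
Dual feasibility (all lambda_i >= 0): OK
Complementary slackness (lambda_i * g_i(x) = 0 for all i): OK

Verdict: the first failing condition is primal_feasibility -> primal.

primal


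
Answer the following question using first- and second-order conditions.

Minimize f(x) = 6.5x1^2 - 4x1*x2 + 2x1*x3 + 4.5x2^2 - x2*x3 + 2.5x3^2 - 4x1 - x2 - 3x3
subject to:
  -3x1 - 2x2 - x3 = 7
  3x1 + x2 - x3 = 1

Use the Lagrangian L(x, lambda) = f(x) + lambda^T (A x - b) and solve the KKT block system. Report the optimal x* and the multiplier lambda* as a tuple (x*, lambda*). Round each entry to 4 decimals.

Form the Lagrangian:
  L(x, lambda) = (1/2) x^T Q x + c^T x + lambda^T (A x - b)
Stationarity (grad_x L = 0): Q x + c + A^T lambda = 0.
Primal feasibility: A x = b.

This gives the KKT block system:
  [ Q   A^T ] [ x     ]   [-c ]
  [ A    0  ] [ lambda ] = [ b ]

Solving the linear system:
  x*      = (-0.1795, -1.641, -3.1795)
  lambda* = (-9.8291, -7.7863)
  f(x*)   = 44.2436

x* = (-0.1795, -1.641, -3.1795), lambda* = (-9.8291, -7.7863)


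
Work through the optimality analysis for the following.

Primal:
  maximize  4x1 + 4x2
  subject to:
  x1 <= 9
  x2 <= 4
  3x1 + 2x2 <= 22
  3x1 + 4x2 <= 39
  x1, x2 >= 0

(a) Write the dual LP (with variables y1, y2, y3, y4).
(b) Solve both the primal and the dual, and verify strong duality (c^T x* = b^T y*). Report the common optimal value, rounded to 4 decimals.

The standard primal-dual pair for 'max c^T x s.t. A x <= b, x >= 0' is:
  Dual:  min b^T y  s.t.  A^T y >= c,  y >= 0.

So the dual LP is:
  minimize  9y1 + 4y2 + 22y3 + 39y4
  subject to:
    y1 + 3y3 + 3y4 >= 4
    y2 + 2y3 + 4y4 >= 4
    y1, y2, y3, y4 >= 0

Solving the primal: x* = (4.6667, 4).
  primal value c^T x* = 34.6667.
Solving the dual: y* = (0, 1.3333, 1.3333, 0).
  dual value b^T y* = 34.6667.
Strong duality: c^T x* = b^T y*. Confirmed.

34.6667


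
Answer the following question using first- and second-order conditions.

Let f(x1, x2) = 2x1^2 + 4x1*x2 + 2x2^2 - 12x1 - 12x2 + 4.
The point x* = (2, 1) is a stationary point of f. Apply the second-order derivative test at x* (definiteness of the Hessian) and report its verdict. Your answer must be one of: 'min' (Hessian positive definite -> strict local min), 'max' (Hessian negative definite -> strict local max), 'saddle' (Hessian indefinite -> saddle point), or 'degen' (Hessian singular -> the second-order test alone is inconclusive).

Compute the Hessian H = grad^2 f:
  H = [[4, 4], [4, 4]]
Verify stationarity: grad f(x*) = H x* + g = (0, 0).
Eigenvalues of H: 0, 8.
H has a zero eigenvalue (singular; positive semidefinite but not definite), so H is neither positive definite, negative definite, nor indefinite. The second-order test alone is inconclusive -> degen.
(Indeed, f is constant along the null direction of H through x*, so x* is not a strict local extremum.)

degen


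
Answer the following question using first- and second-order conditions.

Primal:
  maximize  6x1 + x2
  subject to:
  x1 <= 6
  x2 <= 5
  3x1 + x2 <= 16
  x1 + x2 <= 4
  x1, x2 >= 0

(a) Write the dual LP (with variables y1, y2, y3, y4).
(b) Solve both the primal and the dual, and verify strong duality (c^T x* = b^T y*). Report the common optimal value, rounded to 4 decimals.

The standard primal-dual pair for 'max c^T x s.t. A x <= b, x >= 0' is:
  Dual:  min b^T y  s.t.  A^T y >= c,  y >= 0.

So the dual LP is:
  minimize  6y1 + 5y2 + 16y3 + 4y4
  subject to:
    y1 + 3y3 + y4 >= 6
    y2 + y3 + y4 >= 1
    y1, y2, y3, y4 >= 0

Solving the primal: x* = (4, 0).
  primal value c^T x* = 24.
Solving the dual: y* = (0, 0, 0, 6).
  dual value b^T y* = 24.
Strong duality: c^T x* = b^T y*. Confirmed.

24


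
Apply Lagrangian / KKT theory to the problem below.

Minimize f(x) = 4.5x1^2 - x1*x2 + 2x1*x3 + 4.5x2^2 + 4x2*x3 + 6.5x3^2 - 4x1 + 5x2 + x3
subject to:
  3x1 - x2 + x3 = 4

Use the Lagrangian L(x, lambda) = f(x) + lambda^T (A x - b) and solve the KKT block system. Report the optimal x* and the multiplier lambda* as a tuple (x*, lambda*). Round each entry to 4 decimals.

Form the Lagrangian:
  L(x, lambda) = (1/2) x^T Q x + c^T x + lambda^T (A x - b)
Stationarity (grad_x L = 0): Q x + c + A^T lambda = 0.
Primal feasibility: A x = b.

This gives the KKT block system:
  [ Q   A^T ] [ x     ]   [-c ]
  [ A    0  ] [ lambda ] = [ b ]

Solving the linear system:
  x*      = (1.0326, -0.7457, 0.1565)
  lambda* = (-2.1174)
  f(x*)   = 0.3837

x* = (1.0326, -0.7457, 0.1565), lambda* = (-2.1174)


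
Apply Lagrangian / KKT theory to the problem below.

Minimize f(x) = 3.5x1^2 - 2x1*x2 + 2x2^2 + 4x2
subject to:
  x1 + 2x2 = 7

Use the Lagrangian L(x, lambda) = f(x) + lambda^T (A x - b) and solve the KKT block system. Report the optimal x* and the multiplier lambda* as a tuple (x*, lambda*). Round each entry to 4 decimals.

Form the Lagrangian:
  L(x, lambda) = (1/2) x^T Q x + c^T x + lambda^T (A x - b)
Stationarity (grad_x L = 0): Q x + c + A^T lambda = 0.
Primal feasibility: A x = b.

This gives the KKT block system:
  [ Q   A^T ] [ x     ]   [-c ]
  [ A    0  ] [ lambda ] = [ b ]

Solving the linear system:
  x*      = (1.6, 2.7)
  lambda* = (-5.8)
  f(x*)   = 25.7

x* = (1.6, 2.7), lambda* = (-5.8)


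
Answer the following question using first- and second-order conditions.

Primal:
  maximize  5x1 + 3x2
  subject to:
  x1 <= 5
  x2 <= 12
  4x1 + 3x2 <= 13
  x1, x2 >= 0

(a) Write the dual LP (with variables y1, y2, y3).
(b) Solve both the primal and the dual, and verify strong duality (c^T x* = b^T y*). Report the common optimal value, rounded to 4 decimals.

The standard primal-dual pair for 'max c^T x s.t. A x <= b, x >= 0' is:
  Dual:  min b^T y  s.t.  A^T y >= c,  y >= 0.

So the dual LP is:
  minimize  5y1 + 12y2 + 13y3
  subject to:
    y1 + 4y3 >= 5
    y2 + 3y3 >= 3
    y1, y2, y3 >= 0

Solving the primal: x* = (3.25, 0).
  primal value c^T x* = 16.25.
Solving the dual: y* = (0, 0, 1.25).
  dual value b^T y* = 16.25.
Strong duality: c^T x* = b^T y*. Confirmed.

16.25


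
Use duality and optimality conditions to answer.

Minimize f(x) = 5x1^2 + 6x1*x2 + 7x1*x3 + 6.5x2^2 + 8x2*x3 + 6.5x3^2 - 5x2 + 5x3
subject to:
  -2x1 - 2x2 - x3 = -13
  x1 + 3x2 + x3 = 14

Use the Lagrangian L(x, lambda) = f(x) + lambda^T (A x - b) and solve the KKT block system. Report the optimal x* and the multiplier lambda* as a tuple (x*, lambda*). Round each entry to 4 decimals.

Form the Lagrangian:
  L(x, lambda) = (1/2) x^T Q x + c^T x + lambda^T (A x - b)
Stationarity (grad_x L = 0): Q x + c + A^T lambda = 0.
Primal feasibility: A x = b.

This gives the KKT block system:
  [ Q   A^T ] [ x     ]   [-c ]
  [ A    0  ] [ lambda ] = [ b ]

Solving the linear system:
  x*      = (3.6179, 4.6179, -3.4715)
  lambda* = (17.4472, -4.6911)
  f(x*)   = 126.0203

x* = (3.6179, 4.6179, -3.4715), lambda* = (17.4472, -4.6911)


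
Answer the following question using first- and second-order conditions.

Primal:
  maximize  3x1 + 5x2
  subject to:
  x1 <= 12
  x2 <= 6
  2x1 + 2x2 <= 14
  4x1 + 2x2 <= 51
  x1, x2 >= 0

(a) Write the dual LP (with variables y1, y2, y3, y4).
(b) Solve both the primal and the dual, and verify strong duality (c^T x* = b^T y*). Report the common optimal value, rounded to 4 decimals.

The standard primal-dual pair for 'max c^T x s.t. A x <= b, x >= 0' is:
  Dual:  min b^T y  s.t.  A^T y >= c,  y >= 0.

So the dual LP is:
  minimize  12y1 + 6y2 + 14y3 + 51y4
  subject to:
    y1 + 2y3 + 4y4 >= 3
    y2 + 2y3 + 2y4 >= 5
    y1, y2, y3, y4 >= 0

Solving the primal: x* = (1, 6).
  primal value c^T x* = 33.
Solving the dual: y* = (0, 2, 1.5, 0).
  dual value b^T y* = 33.
Strong duality: c^T x* = b^T y*. Confirmed.

33


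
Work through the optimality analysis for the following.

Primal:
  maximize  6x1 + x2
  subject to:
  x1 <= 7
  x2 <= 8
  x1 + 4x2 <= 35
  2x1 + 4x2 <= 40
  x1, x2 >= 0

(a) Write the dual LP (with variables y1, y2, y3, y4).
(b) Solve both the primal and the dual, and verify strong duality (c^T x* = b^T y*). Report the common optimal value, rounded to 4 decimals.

The standard primal-dual pair for 'max c^T x s.t. A x <= b, x >= 0' is:
  Dual:  min b^T y  s.t.  A^T y >= c,  y >= 0.

So the dual LP is:
  minimize  7y1 + 8y2 + 35y3 + 40y4
  subject to:
    y1 + y3 + 2y4 >= 6
    y2 + 4y3 + 4y4 >= 1
    y1, y2, y3, y4 >= 0

Solving the primal: x* = (7, 6.5).
  primal value c^T x* = 48.5.
Solving the dual: y* = (5.5, 0, 0, 0.25).
  dual value b^T y* = 48.5.
Strong duality: c^T x* = b^T y*. Confirmed.

48.5


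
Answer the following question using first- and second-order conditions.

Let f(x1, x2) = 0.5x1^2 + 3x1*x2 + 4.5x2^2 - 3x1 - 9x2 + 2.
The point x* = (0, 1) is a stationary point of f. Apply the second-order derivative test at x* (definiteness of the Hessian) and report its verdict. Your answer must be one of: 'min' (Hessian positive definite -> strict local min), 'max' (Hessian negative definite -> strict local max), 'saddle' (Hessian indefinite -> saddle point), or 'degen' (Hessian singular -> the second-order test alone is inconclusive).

Compute the Hessian H = grad^2 f:
  H = [[1, 3], [3, 9]]
Verify stationarity: grad f(x*) = H x* + g = (0, 0).
Eigenvalues of H: 0, 10.
H has a zero eigenvalue (singular; positive semidefinite but not definite), so H is neither positive definite, negative definite, nor indefinite. The second-order test alone is inconclusive -> degen.
(Indeed, f is constant along the null direction of H through x*, so x* is not a strict local extremum.)

degen
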